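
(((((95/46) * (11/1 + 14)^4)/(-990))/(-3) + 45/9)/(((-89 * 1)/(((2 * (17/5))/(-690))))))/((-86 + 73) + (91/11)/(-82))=-1053654203/450648503370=-0.00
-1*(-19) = 19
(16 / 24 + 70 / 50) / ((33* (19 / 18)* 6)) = 31 / 3135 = 0.01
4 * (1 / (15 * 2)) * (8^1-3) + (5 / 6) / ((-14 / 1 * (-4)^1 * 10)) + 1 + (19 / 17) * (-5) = -3.92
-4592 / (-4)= 1148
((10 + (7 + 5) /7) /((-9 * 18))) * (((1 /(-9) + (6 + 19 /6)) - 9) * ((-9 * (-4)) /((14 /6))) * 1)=-82 /1323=-0.06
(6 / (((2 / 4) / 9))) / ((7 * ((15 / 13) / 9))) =4212 / 35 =120.34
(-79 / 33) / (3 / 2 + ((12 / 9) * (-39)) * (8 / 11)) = 158 / 2397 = 0.07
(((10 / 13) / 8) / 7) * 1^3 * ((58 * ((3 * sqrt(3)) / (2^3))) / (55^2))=87 * sqrt(3) / 880880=0.00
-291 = -291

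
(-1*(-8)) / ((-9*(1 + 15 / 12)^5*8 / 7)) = -7168 / 531441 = -0.01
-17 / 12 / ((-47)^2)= -17 / 26508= -0.00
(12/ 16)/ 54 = 0.01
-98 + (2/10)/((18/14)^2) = -39641/405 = -97.88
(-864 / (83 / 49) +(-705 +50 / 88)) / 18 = -4435369 / 65736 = -67.47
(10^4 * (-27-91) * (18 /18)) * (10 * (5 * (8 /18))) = -236000000 /9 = -26222222.22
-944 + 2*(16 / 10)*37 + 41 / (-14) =-57997 / 70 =-828.53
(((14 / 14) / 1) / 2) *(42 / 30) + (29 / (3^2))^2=8977 / 810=11.08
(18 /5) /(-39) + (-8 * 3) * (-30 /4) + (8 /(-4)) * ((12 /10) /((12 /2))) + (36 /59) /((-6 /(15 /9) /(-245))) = 847662 /3835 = 221.03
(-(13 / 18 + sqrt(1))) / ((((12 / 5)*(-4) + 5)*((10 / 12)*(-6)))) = -31 / 414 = -0.07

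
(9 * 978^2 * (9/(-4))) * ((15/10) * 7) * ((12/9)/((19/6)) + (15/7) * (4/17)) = -60779297538/323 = -188171199.81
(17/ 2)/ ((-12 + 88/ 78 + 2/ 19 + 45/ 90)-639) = -12597/ 962213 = -0.01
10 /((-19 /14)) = -140 /19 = -7.37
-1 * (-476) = 476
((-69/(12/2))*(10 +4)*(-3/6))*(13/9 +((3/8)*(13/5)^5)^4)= 2230594410872109549332634569/7031250000000000000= 317240093.99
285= 285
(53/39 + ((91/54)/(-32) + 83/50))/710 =1665881/398736000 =0.00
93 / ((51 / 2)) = 62 / 17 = 3.65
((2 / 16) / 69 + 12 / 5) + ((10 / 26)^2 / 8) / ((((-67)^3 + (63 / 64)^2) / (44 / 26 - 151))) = 17941662901852727 / 7470025697897880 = 2.40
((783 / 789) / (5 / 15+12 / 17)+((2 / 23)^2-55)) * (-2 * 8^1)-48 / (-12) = 6404821804 / 7373731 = 868.60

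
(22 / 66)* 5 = 5 / 3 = 1.67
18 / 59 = 0.31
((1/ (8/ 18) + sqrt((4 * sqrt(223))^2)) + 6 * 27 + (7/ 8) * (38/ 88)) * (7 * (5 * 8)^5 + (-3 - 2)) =2867199980 * sqrt(223) + 41537842910255/ 352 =160821661906.37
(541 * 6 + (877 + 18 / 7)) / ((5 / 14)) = 57758 / 5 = 11551.60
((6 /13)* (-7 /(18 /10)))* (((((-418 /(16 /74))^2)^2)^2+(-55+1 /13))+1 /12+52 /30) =-17454874588559288689989798073445941 /49840128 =-350217290544664907160547400.00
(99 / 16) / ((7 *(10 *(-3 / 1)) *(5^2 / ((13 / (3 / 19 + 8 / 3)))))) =-24453 / 4508000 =-0.01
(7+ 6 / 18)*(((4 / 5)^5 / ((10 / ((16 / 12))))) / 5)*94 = 4235264 / 703125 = 6.02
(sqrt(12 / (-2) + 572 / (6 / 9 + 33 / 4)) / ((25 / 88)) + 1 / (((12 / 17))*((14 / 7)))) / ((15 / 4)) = 17 / 90 + 352*sqrt(665754) / 40125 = 7.35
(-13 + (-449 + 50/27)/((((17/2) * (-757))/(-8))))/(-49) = 4710187/17025687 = 0.28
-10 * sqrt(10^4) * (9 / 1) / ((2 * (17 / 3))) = -13500 / 17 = -794.12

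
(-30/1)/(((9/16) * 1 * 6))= -80/9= -8.89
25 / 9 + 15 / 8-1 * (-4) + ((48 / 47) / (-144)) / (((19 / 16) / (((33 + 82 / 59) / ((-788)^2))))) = 1273866606113 / 147220544376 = 8.65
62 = 62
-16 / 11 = -1.45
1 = 1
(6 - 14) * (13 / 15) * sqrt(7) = -104 * sqrt(7) / 15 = -18.34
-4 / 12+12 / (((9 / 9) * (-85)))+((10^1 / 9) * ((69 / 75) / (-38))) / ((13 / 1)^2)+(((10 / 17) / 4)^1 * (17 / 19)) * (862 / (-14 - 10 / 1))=-102197597 / 19651320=-5.20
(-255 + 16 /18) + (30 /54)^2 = -20558 /81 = -253.80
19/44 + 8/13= 599/572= 1.05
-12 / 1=-12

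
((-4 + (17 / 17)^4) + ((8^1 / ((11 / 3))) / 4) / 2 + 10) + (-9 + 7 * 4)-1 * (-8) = 34.27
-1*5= -5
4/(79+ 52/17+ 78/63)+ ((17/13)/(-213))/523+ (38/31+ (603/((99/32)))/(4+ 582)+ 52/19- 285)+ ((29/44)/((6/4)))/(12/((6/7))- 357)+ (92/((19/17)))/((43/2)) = -276.83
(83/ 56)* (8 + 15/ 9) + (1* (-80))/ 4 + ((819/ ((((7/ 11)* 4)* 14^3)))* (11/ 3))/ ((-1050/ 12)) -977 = -982.68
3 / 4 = 0.75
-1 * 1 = -1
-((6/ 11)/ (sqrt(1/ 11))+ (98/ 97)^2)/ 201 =-2* sqrt(11)/ 737 - 9604/ 1891209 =-0.01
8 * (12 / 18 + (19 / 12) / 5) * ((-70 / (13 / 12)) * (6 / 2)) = -19824 / 13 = -1524.92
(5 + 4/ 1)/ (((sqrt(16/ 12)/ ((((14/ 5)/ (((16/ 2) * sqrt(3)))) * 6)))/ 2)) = 189/ 10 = 18.90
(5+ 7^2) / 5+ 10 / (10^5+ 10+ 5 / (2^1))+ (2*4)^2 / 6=858778 / 40005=21.47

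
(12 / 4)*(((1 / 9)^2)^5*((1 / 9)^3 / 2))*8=4 / 847288609443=0.00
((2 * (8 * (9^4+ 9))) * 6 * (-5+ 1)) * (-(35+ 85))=302745600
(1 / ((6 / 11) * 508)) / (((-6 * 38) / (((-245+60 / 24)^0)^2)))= -11 / 694944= -0.00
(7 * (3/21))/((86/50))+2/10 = 168/215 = 0.78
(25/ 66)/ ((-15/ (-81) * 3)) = 15/ 22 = 0.68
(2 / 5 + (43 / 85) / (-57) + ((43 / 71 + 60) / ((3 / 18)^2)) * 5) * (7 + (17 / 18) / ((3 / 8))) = 192892935433 / 1857573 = 103841.38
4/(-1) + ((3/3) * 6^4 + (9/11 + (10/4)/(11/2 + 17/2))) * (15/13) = 5976109/4004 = 1492.53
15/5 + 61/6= 13.17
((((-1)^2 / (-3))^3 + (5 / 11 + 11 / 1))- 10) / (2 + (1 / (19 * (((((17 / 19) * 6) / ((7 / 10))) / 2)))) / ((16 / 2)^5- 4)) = 2344919480 / 3308509413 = 0.71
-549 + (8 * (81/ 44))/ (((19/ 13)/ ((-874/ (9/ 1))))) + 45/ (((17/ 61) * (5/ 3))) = -267534/ 187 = -1430.66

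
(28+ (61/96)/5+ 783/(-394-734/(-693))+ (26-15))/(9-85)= -1213439857/2483448960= -0.49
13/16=0.81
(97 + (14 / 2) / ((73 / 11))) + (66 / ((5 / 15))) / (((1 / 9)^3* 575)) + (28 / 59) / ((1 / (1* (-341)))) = 187.25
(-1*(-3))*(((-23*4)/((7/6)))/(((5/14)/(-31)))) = 102672/5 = 20534.40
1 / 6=0.17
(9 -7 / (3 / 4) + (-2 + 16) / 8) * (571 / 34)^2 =326041 / 816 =399.56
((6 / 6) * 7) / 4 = 7 / 4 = 1.75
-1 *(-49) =49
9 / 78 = 3 / 26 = 0.12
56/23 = 2.43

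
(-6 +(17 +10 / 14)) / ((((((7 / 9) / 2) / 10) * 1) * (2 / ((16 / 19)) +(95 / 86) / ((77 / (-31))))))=6205760 / 39767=156.05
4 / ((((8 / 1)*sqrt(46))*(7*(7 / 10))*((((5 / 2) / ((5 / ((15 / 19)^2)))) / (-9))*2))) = -0.22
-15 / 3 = -5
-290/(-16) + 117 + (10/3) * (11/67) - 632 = -798095/1608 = -496.33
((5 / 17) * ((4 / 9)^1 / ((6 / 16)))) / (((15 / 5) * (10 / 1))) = 16 / 1377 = 0.01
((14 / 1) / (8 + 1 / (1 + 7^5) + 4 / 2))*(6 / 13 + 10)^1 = 32002432 / 2185053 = 14.65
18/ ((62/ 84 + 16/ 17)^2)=9176328/ 1437601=6.38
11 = 11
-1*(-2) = 2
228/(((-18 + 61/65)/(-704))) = 10433280/1109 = 9407.83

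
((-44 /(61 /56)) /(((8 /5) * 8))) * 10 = -1925 /61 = -31.56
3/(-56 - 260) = -3/316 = -0.01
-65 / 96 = -0.68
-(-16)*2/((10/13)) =208/5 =41.60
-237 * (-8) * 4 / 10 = 3792 / 5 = 758.40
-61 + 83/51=-3028/51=-59.37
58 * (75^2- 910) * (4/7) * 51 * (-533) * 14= -59469880080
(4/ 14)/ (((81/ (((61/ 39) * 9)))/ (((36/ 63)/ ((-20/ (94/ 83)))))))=-11468/ 7137585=-0.00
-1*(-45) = 45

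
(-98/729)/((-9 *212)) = 49/695466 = 0.00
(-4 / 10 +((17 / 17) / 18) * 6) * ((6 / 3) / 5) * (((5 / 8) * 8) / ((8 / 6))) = -1 / 10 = -0.10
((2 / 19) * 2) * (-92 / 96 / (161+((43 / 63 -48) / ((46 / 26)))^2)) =-16096941 / 69913569260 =-0.00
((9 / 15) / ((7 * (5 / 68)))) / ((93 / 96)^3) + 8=9.28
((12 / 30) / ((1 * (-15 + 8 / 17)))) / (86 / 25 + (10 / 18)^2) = -13770 / 1874977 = -0.01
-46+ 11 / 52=-45.79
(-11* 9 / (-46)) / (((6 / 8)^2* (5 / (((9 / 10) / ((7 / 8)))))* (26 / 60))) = 19008 / 10465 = 1.82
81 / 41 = 1.98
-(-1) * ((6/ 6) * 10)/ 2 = 5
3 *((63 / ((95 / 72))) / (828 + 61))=1944 / 12065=0.16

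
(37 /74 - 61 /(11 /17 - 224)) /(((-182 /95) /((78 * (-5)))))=8366175 /53158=157.38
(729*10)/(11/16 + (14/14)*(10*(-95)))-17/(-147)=-5629289/744261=-7.56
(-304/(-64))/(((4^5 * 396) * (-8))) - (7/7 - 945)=12249464813/12976128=944.00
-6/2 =-3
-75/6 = -25/2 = -12.50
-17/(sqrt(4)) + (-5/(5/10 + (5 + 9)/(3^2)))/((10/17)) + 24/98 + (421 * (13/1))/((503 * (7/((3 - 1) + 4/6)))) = -45114731/5471634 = -8.25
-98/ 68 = -49/ 34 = -1.44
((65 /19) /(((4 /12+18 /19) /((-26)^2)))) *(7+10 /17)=13702.48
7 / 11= 0.64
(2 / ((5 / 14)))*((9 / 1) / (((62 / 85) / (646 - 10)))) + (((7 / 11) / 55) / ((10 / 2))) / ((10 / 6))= 20604969651 / 468875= 43945.55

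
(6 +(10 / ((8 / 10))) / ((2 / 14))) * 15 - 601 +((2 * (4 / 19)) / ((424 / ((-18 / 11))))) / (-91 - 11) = 301859333 / 376618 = 801.50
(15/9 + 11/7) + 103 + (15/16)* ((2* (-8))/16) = 105.30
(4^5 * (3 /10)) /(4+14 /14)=1536 /25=61.44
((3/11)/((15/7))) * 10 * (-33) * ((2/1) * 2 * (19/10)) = -319.20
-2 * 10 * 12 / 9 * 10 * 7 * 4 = -22400 / 3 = -7466.67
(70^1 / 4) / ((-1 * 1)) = -35 / 2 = -17.50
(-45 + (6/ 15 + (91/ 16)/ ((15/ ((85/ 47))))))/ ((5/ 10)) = -87.83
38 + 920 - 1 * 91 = 867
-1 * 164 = -164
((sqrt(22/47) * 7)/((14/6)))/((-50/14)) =-0.57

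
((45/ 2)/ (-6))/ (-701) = 15/ 2804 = 0.01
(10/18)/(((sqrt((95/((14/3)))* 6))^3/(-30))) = -14* sqrt(665)/29241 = -0.01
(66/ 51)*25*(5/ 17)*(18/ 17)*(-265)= -13117500/ 4913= -2669.96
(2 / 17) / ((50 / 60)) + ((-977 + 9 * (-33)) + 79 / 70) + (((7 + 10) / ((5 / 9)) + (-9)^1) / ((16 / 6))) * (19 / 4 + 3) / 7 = -6015509 / 4760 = -1263.76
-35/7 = -5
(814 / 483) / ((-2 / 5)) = -2035 / 483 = -4.21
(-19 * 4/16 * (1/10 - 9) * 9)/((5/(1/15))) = 5073/1000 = 5.07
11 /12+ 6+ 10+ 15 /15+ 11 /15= 373 /20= 18.65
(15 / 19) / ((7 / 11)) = 165 / 133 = 1.24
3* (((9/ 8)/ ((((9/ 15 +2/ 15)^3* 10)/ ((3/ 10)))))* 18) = 98415/ 21296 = 4.62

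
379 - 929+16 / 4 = -546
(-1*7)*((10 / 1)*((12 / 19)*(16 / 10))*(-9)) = 12096 / 19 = 636.63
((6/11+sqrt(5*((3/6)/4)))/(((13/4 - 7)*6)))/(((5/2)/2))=-2*sqrt(10)/225 - 16/825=-0.05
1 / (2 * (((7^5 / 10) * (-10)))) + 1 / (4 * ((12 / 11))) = 184853 / 806736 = 0.23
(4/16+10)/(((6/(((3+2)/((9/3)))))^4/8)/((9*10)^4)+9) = 1.14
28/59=0.47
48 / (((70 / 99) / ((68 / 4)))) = 40392 / 35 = 1154.06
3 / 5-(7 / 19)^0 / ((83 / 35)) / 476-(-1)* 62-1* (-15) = 2189847 / 28220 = 77.60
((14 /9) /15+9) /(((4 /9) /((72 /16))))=3687 /40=92.18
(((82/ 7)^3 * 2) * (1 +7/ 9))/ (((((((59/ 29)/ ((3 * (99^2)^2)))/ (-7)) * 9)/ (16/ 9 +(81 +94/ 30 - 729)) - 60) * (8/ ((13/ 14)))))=-4755880433834099856/ 430132187136345995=-11.06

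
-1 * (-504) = 504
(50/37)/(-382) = -25/7067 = -0.00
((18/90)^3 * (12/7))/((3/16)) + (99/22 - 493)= -854747/1750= -488.43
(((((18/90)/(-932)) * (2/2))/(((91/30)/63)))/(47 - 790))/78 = 9/117028444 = 0.00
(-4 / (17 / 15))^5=-777600000 / 1419857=-547.66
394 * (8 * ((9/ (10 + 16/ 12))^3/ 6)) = 1292517/ 4913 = 263.08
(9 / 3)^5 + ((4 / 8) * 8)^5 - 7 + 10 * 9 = 1350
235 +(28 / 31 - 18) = 6755 / 31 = 217.90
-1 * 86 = -86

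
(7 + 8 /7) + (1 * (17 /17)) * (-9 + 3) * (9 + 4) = -489 /7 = -69.86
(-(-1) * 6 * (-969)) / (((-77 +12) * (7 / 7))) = 5814 / 65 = 89.45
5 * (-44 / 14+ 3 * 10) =940 / 7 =134.29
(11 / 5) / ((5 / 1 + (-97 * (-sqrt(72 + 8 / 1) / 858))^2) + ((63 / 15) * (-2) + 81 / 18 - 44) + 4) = -4048902 / 69710149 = -0.06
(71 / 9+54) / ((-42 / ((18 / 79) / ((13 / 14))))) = -1114 / 3081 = -0.36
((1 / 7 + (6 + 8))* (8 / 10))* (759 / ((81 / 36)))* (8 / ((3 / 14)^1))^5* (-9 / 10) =-56052536049664 / 225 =-249122382442.95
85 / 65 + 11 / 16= 415 / 208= 2.00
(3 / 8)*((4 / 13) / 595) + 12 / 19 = 185697 / 293930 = 0.63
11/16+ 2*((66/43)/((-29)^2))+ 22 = 13129281/578608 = 22.69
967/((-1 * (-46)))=967/46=21.02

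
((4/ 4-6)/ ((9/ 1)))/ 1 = -0.56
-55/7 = -7.86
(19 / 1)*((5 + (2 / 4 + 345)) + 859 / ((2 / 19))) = 161709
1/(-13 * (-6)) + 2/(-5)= -151/390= -0.39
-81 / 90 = -9 / 10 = -0.90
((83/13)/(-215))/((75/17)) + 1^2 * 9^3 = 152815214/209625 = 728.99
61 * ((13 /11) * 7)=5551 /11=504.64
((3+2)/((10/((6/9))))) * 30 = 10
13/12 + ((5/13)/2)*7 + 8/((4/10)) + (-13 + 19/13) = 1699/156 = 10.89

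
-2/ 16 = -1/ 8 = -0.12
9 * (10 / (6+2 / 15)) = 675 / 46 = 14.67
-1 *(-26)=26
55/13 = 4.23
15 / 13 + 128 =1679 / 13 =129.15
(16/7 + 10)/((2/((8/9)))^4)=0.48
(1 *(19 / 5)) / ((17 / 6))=114 / 85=1.34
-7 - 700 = -707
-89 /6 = -14.83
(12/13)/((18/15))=10/13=0.77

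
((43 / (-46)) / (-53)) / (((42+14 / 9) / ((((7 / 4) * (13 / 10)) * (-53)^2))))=266643 / 103040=2.59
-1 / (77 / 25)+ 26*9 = 17993 / 77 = 233.68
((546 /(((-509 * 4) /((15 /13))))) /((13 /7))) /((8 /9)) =-19845 /105872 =-0.19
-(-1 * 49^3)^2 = -13841287201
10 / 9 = 1.11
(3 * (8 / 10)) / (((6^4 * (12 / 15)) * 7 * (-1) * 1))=-1 / 3024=-0.00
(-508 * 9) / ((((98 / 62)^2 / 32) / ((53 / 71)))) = -7451701632 / 170471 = -43712.43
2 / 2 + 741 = 742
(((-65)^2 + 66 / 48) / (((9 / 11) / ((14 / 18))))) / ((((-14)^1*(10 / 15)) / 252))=-2603447 / 24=-108476.96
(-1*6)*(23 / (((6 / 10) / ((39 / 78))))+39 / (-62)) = -3448 / 31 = -111.23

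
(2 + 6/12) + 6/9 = 19/6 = 3.17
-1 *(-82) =82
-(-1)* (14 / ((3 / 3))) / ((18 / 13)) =91 / 9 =10.11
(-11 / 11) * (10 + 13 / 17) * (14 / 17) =-2562 / 289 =-8.87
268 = 268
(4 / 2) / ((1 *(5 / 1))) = 2 / 5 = 0.40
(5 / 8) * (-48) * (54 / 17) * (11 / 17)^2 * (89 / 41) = -17445780 / 201433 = -86.61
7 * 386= 2702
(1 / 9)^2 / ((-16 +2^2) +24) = 0.00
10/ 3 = 3.33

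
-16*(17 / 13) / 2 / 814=-68 / 5291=-0.01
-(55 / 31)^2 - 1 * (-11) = 7546 / 961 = 7.85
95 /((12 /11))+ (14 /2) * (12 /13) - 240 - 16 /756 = -146.48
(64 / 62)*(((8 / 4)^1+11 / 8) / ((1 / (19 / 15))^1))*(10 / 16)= 171 / 62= 2.76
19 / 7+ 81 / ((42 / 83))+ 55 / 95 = 43455 / 266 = 163.36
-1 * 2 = -2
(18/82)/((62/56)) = 0.20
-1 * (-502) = 502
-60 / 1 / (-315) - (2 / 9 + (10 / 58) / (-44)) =-0.03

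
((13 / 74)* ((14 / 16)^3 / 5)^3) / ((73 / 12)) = 1573790673 / 22657630208000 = 0.00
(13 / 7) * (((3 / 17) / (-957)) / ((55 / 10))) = -26 / 417571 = -0.00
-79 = -79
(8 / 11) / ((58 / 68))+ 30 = 9842 / 319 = 30.85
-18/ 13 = -1.38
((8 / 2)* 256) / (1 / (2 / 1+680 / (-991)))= 1333248 / 991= 1345.36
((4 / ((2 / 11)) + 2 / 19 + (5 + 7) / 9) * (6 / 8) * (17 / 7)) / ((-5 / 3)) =-25.62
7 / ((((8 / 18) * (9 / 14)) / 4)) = 98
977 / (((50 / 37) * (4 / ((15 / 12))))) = 36149 / 160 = 225.93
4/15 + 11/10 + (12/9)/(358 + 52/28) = 103559/75570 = 1.37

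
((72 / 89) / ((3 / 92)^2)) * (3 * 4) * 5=4062720 / 89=45648.54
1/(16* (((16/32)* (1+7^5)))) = 0.00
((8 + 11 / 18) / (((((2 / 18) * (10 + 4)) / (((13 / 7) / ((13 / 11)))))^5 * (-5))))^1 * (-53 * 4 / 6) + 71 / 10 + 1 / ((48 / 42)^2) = 6497940764643 / 90392079680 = 71.89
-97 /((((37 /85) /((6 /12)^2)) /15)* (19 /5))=-618375 /2812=-219.91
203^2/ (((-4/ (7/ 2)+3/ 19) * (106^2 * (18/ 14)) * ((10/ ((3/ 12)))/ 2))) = -38365579/ 264944880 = -0.14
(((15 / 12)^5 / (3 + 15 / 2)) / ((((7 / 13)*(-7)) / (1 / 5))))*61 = -0.94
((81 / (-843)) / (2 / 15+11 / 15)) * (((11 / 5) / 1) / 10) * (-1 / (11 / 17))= 1377 / 36530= 0.04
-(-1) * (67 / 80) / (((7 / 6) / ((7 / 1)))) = 5.02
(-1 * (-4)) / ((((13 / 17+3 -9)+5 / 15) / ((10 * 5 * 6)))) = -1224 / 5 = -244.80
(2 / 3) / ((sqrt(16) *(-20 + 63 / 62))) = -31 / 3531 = -0.01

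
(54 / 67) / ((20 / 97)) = 2619 / 670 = 3.91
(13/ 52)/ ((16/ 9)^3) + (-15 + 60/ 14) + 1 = -1109009/ 114688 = -9.67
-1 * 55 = -55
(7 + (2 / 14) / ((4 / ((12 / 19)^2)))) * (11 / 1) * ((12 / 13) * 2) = 4679400 / 32851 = 142.44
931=931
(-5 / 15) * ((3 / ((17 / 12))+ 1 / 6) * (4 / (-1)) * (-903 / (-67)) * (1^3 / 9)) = 4.56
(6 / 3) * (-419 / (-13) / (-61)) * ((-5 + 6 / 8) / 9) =0.50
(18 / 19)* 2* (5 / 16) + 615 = 46785 / 76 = 615.59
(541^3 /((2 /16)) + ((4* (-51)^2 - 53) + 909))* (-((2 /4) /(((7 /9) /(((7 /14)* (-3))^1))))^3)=6233284420731 /5488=1135802554.80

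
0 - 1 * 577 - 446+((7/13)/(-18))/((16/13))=-294631/288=-1023.02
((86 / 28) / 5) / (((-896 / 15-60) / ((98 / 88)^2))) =-44247 / 6954112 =-0.01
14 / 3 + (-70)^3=-1028986 / 3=-342995.33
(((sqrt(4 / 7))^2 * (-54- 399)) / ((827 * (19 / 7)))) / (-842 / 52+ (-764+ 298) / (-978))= 23037768 / 3139630243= 0.01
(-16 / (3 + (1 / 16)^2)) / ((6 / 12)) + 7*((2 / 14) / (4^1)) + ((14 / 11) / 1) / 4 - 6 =-544239 / 33836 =-16.08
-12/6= -2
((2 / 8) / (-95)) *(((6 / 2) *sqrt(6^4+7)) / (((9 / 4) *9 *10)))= -sqrt(1303) / 25650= -0.00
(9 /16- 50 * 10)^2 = 63856081 /256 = 249437.82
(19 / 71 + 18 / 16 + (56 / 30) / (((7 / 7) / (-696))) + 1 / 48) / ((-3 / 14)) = 154799981 / 25560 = 6056.34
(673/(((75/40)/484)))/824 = 325732/1545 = 210.83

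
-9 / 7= -1.29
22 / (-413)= -22 / 413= -0.05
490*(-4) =-1960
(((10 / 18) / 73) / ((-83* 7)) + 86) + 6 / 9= 33082135 / 381717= 86.67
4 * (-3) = -12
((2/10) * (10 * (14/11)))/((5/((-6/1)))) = -168/55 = -3.05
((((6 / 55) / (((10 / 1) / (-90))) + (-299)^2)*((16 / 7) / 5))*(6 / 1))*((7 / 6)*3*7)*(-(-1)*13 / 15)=7159153456 / 1375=5206657.06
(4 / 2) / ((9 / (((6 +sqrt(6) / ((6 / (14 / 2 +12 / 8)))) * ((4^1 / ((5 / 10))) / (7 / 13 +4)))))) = 884 * sqrt(6) / 1593 +416 / 177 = 3.71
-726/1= -726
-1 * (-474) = 474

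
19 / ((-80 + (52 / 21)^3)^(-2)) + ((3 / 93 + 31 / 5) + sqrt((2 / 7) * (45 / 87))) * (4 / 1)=79850.56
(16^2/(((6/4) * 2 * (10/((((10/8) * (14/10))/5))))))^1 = 224/75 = 2.99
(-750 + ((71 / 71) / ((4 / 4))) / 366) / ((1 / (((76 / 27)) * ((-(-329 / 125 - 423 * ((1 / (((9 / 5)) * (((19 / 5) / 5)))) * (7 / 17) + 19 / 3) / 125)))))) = -32704424446 / 617625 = -52951.91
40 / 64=5 / 8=0.62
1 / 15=0.07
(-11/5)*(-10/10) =11/5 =2.20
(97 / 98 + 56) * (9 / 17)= 50265 / 1666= 30.17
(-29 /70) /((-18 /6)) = 29 /210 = 0.14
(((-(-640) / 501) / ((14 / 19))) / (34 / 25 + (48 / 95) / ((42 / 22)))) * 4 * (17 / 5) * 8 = 157107200 / 1353201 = 116.10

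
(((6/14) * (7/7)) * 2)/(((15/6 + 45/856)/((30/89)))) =30816/272251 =0.11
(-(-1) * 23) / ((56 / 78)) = 897 / 28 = 32.04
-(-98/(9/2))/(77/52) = 1456/99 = 14.71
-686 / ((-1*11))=686 / 11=62.36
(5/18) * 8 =20/9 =2.22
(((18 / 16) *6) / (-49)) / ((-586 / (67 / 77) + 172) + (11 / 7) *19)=1809 / 6193124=0.00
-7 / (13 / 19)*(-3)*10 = 3990 / 13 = 306.92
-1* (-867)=867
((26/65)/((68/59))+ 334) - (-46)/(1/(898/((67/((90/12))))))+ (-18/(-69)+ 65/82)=26634050962/5370385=4959.43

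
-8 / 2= -4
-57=-57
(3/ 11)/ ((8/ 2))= 3/ 44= 0.07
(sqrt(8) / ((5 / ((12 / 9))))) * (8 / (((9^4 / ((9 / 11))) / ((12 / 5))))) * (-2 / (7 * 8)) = -64 * sqrt(2) / 1403325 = -0.00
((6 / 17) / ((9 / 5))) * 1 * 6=20 / 17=1.18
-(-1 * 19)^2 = -361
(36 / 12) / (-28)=-3 / 28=-0.11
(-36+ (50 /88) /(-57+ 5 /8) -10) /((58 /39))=-4450992 /143869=-30.94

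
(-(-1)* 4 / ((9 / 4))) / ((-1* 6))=-8 / 27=-0.30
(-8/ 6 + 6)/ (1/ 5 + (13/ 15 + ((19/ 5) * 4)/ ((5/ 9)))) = 0.16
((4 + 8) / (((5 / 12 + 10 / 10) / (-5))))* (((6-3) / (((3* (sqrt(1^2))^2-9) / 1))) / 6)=60 / 17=3.53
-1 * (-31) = 31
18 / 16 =9 / 8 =1.12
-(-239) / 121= 239 / 121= 1.98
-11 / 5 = -2.20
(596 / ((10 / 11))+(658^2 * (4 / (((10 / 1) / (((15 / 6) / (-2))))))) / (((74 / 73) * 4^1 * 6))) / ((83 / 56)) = -256179707 / 46065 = -5561.27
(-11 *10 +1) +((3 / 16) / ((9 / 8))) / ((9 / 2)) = -2942 / 27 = -108.96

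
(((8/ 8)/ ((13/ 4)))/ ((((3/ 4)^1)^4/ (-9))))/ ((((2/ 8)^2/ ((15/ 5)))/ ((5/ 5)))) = -16384/ 39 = -420.10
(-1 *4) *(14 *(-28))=1568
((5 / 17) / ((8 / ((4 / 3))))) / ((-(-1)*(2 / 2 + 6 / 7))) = 35 / 1326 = 0.03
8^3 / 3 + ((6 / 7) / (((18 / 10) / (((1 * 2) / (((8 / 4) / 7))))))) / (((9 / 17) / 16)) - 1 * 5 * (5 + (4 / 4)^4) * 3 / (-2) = 8543 / 27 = 316.41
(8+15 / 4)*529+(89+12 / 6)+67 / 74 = 933533 / 148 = 6307.66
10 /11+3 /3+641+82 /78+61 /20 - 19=5388329 /8580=628.01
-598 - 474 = -1072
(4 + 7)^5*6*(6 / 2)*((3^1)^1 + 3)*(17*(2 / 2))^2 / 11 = 456974892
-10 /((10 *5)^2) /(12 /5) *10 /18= -1 /1080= -0.00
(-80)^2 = 6400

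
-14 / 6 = -7 / 3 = -2.33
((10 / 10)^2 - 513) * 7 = -3584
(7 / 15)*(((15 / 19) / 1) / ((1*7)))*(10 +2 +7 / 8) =103 / 152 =0.68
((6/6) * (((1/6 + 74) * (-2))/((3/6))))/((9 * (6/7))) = -3115/81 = -38.46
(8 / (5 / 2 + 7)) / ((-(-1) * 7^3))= 16 / 6517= 0.00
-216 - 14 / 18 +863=5816 / 9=646.22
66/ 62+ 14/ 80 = 1537/ 1240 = 1.24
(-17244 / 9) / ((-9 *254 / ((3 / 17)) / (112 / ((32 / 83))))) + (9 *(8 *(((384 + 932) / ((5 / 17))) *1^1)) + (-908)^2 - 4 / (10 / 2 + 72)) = 2859372240391 / 2493645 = 1146663.72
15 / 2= 7.50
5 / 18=0.28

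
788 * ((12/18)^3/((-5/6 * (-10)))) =6304/225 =28.02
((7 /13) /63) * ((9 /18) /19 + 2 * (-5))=-379 /4446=-0.09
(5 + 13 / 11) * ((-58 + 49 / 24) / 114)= -22831 / 7524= -3.03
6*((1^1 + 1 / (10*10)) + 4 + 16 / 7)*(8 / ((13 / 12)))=323.26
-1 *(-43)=43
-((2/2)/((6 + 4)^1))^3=-1/1000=-0.00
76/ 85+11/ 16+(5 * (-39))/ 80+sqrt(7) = 1.79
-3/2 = -1.50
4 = 4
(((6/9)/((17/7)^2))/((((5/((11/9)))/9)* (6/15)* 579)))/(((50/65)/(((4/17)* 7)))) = 98098/42669405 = 0.00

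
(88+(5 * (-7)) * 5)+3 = -84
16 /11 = 1.45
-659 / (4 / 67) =-44153 / 4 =-11038.25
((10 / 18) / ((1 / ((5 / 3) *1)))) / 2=25 / 54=0.46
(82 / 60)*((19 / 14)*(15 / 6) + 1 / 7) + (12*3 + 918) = 268473 / 280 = 958.83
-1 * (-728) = 728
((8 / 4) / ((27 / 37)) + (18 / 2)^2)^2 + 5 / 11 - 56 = 55787912 / 8019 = 6956.97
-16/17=-0.94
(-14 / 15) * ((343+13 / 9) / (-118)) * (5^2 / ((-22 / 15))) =-271250 / 5841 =-46.44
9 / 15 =3 / 5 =0.60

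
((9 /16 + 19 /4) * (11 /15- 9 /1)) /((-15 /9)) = 527 /20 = 26.35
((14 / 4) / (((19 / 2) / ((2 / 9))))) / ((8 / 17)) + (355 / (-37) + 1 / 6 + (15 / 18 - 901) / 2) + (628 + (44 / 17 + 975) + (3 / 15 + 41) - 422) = 411655694 / 537795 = 765.45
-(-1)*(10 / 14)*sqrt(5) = 5*sqrt(5) / 7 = 1.60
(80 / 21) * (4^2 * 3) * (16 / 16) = 1280 / 7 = 182.86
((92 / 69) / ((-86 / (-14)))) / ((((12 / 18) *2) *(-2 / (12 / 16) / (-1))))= 21 / 344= 0.06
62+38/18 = 577/9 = 64.11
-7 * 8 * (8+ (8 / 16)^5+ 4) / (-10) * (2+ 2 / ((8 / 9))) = 9163 / 32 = 286.34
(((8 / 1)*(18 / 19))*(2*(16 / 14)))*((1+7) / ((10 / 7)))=9216 / 95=97.01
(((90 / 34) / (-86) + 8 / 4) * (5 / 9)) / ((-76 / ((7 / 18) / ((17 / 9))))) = -100765 / 34000272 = -0.00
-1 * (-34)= 34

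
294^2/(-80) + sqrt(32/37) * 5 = -21609/20 + 20 * sqrt(74)/37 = -1075.80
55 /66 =5 /6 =0.83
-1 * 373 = -373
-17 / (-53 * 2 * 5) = 17 / 530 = 0.03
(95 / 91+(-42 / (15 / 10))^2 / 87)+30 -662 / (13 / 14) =-5327093 / 7917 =-672.87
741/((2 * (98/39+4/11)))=317889/2468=128.80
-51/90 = -17/30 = -0.57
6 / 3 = 2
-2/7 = -0.29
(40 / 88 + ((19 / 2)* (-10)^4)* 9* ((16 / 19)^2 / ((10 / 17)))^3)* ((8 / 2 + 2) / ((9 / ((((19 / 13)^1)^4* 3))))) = 81602222346910 / 5969249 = 13670433.64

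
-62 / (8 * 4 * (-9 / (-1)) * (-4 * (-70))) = -31 / 40320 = -0.00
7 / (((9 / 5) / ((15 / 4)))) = 175 / 12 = 14.58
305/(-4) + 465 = 1555/4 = 388.75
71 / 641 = 0.11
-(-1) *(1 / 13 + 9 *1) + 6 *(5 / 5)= 196 / 13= 15.08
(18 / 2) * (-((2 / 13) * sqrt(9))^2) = -324 / 169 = -1.92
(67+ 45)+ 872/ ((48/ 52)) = 3170/ 3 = 1056.67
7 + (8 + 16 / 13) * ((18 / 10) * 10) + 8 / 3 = 6857 / 39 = 175.82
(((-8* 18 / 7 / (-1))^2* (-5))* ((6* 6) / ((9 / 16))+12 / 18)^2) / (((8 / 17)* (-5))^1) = 184265856 / 49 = 3760527.67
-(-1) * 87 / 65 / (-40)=-0.03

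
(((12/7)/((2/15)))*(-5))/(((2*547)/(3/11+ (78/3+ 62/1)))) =-218475/42119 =-5.19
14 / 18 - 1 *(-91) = 826 / 9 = 91.78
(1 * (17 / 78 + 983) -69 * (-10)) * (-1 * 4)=-261022 / 39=-6692.87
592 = 592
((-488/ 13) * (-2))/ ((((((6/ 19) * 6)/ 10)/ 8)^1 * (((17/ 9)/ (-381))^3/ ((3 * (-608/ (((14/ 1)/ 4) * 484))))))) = 1515263627489909760/ 54097043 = 28010100801.44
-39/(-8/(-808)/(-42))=165438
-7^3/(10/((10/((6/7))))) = -2401/6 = -400.17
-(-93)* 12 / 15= 372 / 5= 74.40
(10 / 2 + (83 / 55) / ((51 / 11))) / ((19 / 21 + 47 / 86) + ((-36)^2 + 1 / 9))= 2452548 / 597566405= 0.00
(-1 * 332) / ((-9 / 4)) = 147.56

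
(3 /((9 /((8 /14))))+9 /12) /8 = 79 /672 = 0.12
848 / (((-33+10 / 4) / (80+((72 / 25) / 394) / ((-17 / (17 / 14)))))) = -4677537472 / 2102975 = -2224.25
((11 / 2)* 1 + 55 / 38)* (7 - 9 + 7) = 660 / 19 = 34.74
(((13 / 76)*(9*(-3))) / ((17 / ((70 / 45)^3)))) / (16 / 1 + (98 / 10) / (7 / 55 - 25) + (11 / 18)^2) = -214032 / 3344563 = -0.06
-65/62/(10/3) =-39/124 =-0.31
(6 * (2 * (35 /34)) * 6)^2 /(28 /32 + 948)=12700800 /2193799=5.79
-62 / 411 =-0.15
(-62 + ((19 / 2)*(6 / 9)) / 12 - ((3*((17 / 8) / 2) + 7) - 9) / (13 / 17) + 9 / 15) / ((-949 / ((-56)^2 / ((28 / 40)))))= 294.69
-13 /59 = -0.22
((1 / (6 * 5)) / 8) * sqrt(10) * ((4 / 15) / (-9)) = -sqrt(10) / 8100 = -0.00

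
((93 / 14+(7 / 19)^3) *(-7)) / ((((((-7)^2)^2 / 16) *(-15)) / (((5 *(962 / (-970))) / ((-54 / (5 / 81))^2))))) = -3091334090 / 22921525502558361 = -0.00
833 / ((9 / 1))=833 / 9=92.56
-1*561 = -561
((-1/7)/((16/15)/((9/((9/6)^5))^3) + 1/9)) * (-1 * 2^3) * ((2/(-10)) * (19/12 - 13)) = 1683456/485023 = 3.47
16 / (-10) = -8 / 5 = -1.60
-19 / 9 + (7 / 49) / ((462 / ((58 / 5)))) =-51118 / 24255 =-2.11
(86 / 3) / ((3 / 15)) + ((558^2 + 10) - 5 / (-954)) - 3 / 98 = 7281094039 / 23373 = 311517.31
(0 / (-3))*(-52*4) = 0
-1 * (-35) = 35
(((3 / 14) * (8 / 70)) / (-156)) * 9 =-9 / 6370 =-0.00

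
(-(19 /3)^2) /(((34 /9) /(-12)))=2166 /17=127.41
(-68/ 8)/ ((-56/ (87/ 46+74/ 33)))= 106675/ 170016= 0.63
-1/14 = -0.07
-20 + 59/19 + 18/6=-264/19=-13.89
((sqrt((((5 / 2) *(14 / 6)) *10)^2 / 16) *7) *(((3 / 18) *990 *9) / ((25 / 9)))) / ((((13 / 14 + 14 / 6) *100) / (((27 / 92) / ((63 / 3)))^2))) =1515591 / 46382720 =0.03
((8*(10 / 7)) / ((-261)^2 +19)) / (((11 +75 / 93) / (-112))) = -992 / 623481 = -0.00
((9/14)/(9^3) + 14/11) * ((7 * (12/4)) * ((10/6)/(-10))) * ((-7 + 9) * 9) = -15887/198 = -80.24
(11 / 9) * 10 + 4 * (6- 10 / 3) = 206 / 9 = 22.89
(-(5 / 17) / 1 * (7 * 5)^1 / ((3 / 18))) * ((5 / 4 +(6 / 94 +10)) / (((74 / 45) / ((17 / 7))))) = -7178625 / 6956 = -1032.00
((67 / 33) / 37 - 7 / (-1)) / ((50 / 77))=30149 / 2775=10.86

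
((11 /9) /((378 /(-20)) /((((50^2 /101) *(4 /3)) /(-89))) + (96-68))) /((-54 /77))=-0.02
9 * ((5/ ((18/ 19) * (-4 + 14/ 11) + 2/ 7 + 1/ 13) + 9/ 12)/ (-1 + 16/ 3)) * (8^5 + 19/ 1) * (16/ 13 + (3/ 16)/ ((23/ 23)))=-22080188919735/ 152300096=-144978.17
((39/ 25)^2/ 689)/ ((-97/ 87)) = -10179/ 3213125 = -0.00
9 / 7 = 1.29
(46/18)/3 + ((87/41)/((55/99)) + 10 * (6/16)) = 186449/22140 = 8.42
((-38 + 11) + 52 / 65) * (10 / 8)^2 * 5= -3275 / 16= -204.69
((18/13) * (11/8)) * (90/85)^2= 8019/3757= 2.13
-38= -38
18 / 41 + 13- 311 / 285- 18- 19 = -288061 / 11685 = -24.65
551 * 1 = 551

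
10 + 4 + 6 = 20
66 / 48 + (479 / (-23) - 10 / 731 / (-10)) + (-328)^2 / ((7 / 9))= 130215992569 / 941528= 138302.84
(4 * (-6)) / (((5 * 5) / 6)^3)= -5184 / 15625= -0.33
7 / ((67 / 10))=70 / 67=1.04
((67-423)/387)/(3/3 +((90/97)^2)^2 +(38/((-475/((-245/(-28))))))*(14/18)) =-315164240360/409987822403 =-0.77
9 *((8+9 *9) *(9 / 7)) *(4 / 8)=7209 / 14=514.93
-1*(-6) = 6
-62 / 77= -0.81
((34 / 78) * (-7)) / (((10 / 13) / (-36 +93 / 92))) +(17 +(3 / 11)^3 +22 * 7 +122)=528760597 / 1224520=431.81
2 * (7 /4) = 7 /2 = 3.50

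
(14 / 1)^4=38416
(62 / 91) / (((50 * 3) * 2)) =31 / 13650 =0.00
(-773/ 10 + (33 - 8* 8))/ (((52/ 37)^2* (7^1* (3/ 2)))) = -494209/ 94640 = -5.22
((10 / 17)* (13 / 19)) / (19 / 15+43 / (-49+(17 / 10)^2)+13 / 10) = 5994300 / 24337727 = 0.25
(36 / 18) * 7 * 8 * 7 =784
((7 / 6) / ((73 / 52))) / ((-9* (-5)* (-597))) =-182 / 5883435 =-0.00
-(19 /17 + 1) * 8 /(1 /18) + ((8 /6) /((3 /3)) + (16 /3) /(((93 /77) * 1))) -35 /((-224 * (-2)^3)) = -299.21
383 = 383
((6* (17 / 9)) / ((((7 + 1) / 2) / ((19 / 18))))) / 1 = 323 / 108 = 2.99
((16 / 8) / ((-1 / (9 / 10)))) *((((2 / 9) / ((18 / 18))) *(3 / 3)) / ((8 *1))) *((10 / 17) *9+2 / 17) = -23 / 85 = -0.27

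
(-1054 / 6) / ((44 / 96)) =-4216 / 11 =-383.27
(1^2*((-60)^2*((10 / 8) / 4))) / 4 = 281.25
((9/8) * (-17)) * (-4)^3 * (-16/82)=-9792/41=-238.83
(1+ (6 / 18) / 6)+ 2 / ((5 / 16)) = 671 / 90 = 7.46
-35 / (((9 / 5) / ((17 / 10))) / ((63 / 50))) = -833 / 20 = -41.65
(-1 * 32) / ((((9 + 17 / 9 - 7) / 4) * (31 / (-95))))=21888 / 217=100.87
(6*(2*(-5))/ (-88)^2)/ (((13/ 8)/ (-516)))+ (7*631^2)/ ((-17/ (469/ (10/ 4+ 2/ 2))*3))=-587476005944/ 80223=-7323037.11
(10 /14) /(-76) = -5 /532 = -0.01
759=759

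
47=47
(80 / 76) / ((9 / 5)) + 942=161182 / 171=942.58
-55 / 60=-11 / 12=-0.92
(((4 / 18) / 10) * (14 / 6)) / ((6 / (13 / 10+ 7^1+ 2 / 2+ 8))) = 0.15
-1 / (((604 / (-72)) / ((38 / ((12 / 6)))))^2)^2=-13680577296 / 519885601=-26.31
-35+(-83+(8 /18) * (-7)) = -1090 /9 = -121.11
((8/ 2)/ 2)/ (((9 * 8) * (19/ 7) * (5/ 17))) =119/ 3420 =0.03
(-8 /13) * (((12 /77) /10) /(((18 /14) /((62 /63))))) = -992 /135135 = -0.01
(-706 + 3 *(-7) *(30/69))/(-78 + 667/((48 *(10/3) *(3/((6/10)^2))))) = 65792000/7129977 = 9.23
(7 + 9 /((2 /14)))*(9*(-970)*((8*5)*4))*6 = -586656000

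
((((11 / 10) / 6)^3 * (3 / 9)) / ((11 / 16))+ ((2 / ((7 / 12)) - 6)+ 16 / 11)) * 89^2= -27515043043 / 3118500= -8823.17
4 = 4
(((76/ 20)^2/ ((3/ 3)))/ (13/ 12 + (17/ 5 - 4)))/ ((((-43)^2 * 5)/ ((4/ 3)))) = 5776/ 1340525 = 0.00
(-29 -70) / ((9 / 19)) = -209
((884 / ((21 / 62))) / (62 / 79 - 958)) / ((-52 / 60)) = 83266 / 26467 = 3.15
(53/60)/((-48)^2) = 53/138240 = 0.00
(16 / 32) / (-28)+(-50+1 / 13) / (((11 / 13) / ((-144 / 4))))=118943 / 56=2123.98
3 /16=0.19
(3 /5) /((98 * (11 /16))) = 24 /2695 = 0.01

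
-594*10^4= -5940000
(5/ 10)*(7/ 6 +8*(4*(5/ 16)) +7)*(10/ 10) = 109/ 12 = 9.08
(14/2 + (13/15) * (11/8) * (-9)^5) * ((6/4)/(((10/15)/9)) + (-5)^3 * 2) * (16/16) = 2586423491/160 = 16165146.82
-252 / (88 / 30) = -945 / 11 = -85.91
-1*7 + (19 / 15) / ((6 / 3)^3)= -821 / 120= -6.84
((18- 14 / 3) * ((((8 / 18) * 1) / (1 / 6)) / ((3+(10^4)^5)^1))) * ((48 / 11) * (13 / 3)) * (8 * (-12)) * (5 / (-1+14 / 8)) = -42598400 / 9900000000000000000297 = -0.00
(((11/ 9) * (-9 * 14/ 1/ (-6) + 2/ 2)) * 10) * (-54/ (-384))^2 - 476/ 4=-116411/ 1024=-113.68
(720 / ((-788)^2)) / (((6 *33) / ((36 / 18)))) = 5 / 426899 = 0.00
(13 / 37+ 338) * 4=50076 / 37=1353.41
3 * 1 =3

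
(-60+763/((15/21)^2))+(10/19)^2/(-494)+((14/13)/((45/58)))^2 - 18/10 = 3369828689788/2347321275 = 1435.61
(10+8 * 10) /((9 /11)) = 110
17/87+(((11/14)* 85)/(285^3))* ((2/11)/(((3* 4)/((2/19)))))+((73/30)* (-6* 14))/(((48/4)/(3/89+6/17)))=-517977118913158/81053989778475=-6.39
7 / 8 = 0.88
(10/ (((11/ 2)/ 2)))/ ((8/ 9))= 45/ 11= 4.09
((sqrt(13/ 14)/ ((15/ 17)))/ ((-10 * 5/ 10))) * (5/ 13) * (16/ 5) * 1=-136 * sqrt(182)/ 6825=-0.27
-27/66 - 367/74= -2185/407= -5.37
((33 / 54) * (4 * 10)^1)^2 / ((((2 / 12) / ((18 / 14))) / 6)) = 193600 / 7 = 27657.14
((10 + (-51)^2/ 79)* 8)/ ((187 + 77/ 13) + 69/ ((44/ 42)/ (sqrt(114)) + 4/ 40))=202984581800* sqrt(114)/ 6933218947087 + 352399325668/ 1094718781119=0.63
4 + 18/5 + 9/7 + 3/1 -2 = 346/35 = 9.89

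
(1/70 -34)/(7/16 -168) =19032/93835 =0.20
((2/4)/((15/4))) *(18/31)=12/155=0.08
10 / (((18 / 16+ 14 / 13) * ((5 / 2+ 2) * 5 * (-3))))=-416 / 6183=-0.07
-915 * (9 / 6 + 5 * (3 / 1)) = -30195 / 2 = -15097.50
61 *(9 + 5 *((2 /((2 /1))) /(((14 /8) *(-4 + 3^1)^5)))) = 2623 /7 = 374.71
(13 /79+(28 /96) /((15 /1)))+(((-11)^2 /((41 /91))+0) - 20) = 290046593 /1166040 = 248.74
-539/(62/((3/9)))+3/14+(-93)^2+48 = 5660000/651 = 8694.32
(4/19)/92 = 1/437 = 0.00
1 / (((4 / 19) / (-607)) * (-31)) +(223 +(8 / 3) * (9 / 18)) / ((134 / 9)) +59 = 1388061 / 8308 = 167.08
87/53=1.64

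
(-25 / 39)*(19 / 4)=-475 / 156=-3.04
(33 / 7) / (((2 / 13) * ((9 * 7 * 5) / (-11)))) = -1573 / 1470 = -1.07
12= 12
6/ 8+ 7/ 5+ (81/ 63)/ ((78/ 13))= 331/ 140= 2.36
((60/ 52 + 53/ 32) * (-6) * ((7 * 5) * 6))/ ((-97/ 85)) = 31299975/ 10088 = 3102.69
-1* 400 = -400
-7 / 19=-0.37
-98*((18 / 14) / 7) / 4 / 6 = -3 / 4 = -0.75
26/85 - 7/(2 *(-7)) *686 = 29181/85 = 343.31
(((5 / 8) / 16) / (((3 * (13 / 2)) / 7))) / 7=5 / 2496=0.00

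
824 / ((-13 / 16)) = -13184 / 13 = -1014.15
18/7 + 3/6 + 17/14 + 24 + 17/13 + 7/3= 8716/273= 31.93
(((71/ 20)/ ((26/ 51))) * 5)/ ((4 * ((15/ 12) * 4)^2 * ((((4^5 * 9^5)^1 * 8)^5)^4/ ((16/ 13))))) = 1207/ 1386070341530272434263466296498348605041647960160120945172793773412493408598337401791097030480368456810248642974042399187378194843417042597780246937556674846759212601890465382400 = 0.00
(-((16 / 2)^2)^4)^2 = 281474976710656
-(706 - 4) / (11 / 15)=-10530 / 11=-957.27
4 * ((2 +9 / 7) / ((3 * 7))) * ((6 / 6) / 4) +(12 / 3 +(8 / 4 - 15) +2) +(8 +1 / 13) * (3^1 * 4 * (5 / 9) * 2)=100.85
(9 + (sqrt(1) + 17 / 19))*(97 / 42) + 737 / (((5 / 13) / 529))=1348214299 / 1330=1013694.96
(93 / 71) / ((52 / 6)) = 279 / 1846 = 0.15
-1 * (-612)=612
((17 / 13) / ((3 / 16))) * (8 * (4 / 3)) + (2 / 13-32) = 42.55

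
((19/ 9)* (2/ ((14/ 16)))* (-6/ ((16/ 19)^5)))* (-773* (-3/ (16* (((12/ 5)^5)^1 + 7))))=-113645206290625/ 993499021312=-114.39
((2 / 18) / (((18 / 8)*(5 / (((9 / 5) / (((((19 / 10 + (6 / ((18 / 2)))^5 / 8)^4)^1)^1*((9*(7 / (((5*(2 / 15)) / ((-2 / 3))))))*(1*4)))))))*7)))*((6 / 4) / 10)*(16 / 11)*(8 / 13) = -330598817280 / 3295771312864437407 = -0.00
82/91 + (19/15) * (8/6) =10606/4095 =2.59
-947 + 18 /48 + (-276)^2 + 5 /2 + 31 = 602103 /8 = 75262.88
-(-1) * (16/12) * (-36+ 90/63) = -968/21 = -46.10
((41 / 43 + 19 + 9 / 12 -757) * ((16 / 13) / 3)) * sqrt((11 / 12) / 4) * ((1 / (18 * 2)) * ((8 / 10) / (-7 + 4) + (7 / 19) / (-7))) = 886501 * sqrt(33) / 3970620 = 1.28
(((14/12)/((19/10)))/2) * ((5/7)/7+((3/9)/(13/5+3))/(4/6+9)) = 1025/30856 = 0.03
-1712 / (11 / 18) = -30816 / 11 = -2801.45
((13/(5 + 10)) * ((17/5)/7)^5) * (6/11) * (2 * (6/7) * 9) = 3986958456/20220921875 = 0.20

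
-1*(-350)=350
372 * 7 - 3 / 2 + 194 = 5593 / 2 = 2796.50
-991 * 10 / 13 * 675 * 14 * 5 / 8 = -117061875 / 26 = -4502379.81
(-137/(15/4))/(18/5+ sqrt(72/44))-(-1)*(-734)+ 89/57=-2445703/3287+ 1370*sqrt(22)/1557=-739.93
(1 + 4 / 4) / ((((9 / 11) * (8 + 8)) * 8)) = 11 / 576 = 0.02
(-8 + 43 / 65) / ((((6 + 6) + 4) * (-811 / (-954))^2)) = -108531333 / 171007460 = -0.63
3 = 3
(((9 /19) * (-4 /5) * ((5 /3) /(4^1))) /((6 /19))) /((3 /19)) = -19 /6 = -3.17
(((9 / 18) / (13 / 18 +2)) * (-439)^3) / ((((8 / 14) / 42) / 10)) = -11421610065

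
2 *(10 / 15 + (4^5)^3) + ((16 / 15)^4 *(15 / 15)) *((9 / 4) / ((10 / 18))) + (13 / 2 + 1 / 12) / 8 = 214748365539913 / 100000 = 2147483655.40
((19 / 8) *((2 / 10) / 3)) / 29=19 / 3480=0.01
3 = 3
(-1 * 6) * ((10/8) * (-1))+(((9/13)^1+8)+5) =551/26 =21.19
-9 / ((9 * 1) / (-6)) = 6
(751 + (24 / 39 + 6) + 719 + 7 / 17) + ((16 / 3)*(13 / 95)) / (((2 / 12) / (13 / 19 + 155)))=861140203 / 398905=2158.76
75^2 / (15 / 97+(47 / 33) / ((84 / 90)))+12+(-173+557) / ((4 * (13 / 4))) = 221179590 / 65273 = 3388.53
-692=-692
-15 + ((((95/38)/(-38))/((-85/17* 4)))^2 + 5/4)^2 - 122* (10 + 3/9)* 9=-97017741371775/8540717056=-11359.44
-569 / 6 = -94.83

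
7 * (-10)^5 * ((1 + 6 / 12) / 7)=-150000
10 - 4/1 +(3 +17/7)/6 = 145/21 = 6.90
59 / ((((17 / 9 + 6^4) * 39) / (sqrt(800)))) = 3540 * sqrt(2) / 151853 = 0.03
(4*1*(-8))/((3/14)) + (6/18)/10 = -1493/10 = -149.30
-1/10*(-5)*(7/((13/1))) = 7/26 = 0.27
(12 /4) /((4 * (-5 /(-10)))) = 3 /2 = 1.50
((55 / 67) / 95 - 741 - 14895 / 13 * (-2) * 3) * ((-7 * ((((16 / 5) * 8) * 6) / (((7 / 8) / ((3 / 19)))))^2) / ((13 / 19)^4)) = -655220432084926464 / 4353410425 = -150507388.03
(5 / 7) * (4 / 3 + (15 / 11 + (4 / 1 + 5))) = 1930 / 231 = 8.35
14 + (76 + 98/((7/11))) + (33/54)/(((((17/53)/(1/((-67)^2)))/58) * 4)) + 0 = 670350299/2747268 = 244.01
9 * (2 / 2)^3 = 9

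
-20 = -20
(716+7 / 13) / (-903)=-3105 / 3913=-0.79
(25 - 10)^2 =225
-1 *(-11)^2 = -121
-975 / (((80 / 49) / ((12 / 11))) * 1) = -28665 / 44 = -651.48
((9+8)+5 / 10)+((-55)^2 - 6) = 6073 / 2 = 3036.50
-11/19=-0.58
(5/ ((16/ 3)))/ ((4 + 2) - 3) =5/ 16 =0.31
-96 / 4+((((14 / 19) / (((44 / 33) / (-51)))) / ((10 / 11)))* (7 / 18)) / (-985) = -17957237 / 748600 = -23.99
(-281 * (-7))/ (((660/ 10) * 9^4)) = 1967/ 433026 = 0.00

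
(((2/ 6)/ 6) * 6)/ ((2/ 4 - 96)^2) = 4/ 109443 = 0.00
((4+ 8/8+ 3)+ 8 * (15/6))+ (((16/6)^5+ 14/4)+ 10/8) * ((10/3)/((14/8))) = 1499774/5103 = 293.90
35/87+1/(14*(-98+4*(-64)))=57791/143724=0.40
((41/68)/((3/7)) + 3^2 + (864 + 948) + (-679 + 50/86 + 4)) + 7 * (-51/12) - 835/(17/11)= 2534863/4386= 577.94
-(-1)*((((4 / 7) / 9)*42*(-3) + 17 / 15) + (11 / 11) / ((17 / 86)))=-461 / 255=-1.81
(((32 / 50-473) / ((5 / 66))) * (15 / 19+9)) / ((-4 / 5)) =36241821 / 475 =76298.57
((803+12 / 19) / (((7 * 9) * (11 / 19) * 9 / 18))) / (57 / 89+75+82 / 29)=39409289 / 70175259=0.56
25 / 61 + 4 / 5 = 369 / 305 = 1.21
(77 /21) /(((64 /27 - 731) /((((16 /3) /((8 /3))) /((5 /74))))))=-14652 /98365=-0.15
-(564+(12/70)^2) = -564.03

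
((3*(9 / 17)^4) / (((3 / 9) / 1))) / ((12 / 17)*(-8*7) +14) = -59049 / 2132242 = -0.03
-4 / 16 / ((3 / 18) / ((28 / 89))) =-42 / 89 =-0.47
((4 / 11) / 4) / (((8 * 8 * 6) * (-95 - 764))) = -1 / 3628416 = -0.00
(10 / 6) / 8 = 5 / 24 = 0.21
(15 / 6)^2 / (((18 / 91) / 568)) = 161525 / 9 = 17947.22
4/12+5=16/3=5.33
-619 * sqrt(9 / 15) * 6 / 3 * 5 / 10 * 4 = -2476 * sqrt(15) / 5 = -1917.90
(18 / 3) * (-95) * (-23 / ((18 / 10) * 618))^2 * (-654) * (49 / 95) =70634725 / 859329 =82.20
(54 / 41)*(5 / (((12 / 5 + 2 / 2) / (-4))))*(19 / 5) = -20520 / 697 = -29.44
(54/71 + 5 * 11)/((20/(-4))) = -3959/355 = -11.15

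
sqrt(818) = 28.60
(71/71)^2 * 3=3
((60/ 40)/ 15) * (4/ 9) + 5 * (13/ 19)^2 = 38747/ 16245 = 2.39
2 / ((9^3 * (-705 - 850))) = -2 / 1133595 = -0.00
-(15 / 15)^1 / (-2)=1 / 2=0.50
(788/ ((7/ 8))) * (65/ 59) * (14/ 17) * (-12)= -9804.83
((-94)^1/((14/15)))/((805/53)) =-7473/1127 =-6.63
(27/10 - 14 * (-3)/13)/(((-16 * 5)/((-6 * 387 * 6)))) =2685393/2600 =1032.84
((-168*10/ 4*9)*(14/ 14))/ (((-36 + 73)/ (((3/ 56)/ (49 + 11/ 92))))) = -18630/ 167203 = -0.11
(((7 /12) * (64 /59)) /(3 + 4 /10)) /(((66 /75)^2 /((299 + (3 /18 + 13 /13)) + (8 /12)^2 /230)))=72.14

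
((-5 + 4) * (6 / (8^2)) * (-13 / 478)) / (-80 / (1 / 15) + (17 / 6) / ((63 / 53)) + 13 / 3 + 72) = -7371 / 3241566560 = -0.00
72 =72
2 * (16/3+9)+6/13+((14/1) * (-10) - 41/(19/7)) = -93349/741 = -125.98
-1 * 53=-53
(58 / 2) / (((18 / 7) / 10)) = 1015 / 9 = 112.78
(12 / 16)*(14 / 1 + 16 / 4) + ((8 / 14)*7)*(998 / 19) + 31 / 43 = 366549 / 1634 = 224.33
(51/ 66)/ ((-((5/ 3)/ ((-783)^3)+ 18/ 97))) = -2374800854589/ 570297829486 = -4.16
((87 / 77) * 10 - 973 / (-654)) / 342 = 643901 / 17222436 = 0.04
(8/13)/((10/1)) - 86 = -85.94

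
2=2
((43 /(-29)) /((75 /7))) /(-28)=43 /8700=0.00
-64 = -64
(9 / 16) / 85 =9 / 1360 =0.01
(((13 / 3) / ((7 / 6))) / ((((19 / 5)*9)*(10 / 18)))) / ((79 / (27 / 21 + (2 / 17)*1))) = 4342 / 1250333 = 0.00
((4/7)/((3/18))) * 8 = 192/7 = 27.43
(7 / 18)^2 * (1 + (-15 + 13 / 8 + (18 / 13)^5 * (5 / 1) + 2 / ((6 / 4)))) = 6289420235 / 2887174368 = 2.18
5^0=1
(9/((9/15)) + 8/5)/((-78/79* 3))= -6557/1170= -5.60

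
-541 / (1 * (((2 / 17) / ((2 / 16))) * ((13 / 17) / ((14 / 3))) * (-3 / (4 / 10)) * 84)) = 156349 / 28080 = 5.57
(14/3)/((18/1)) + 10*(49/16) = 6671/216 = 30.88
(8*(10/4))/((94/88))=880/47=18.72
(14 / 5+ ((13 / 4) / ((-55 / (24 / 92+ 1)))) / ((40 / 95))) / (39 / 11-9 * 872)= -106181 / 317543520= -0.00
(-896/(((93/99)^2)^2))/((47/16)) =-17001363456/43405487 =-391.69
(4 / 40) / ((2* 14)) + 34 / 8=1191 / 280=4.25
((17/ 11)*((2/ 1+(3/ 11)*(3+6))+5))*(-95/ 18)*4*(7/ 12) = -587860/ 3267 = -179.94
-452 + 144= -308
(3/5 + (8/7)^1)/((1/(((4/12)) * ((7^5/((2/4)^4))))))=2343376/15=156225.07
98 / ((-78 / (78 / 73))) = -98 / 73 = -1.34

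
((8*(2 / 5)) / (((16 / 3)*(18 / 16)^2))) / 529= 64 / 71415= 0.00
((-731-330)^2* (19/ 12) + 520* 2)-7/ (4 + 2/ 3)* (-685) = 1784459.08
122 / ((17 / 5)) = 610 / 17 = 35.88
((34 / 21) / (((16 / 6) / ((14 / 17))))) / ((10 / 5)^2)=1 / 8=0.12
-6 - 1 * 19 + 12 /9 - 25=-146 /3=-48.67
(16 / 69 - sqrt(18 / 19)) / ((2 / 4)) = 32 / 69 - 6*sqrt(38) / 19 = -1.48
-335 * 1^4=-335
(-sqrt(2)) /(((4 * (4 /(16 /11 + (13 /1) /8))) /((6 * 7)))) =-11.43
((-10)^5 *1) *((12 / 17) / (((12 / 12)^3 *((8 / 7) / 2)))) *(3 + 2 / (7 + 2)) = -20300000 / 51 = -398039.22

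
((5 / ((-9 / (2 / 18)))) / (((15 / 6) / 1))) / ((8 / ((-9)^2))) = -1 / 4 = -0.25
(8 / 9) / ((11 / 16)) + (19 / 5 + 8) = 6481 / 495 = 13.09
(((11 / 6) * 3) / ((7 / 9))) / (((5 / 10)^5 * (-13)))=-1584 / 91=-17.41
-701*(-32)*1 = 22432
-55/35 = -11/7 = -1.57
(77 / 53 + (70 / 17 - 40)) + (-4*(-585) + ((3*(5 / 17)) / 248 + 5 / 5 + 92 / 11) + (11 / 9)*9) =5716987329 / 2457928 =2325.94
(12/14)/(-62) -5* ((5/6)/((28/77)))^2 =-3283853/124992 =-26.27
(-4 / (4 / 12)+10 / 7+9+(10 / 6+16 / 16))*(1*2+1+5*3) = 138 / 7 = 19.71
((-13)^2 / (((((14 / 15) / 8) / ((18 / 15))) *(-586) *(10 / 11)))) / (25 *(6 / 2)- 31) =-1521 / 20510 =-0.07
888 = 888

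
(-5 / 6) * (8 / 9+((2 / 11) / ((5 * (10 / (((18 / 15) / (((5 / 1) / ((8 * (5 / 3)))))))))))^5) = -19659545903156092 / 26540386962890625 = -0.74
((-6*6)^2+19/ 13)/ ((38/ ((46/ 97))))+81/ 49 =17.84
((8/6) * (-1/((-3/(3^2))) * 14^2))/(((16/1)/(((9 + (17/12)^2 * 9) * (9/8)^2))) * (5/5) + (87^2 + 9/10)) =274972320/2655154867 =0.10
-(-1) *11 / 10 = 11 / 10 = 1.10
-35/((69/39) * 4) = -455/92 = -4.95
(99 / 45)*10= 22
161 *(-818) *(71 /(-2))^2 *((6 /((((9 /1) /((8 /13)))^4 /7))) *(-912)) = 2893326555348992 /20820969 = 138962147.02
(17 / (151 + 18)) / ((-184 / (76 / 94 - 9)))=6545 / 1461512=0.00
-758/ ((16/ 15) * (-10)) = 1137/ 16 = 71.06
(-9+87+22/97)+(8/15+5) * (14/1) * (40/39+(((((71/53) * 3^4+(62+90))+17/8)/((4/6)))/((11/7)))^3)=28107549300406454981035619/23028370966149120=1220561773.20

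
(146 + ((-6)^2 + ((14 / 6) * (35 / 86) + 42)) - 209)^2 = 16933225 / 66564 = 254.39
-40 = -40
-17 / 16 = -1.06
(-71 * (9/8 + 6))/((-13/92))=3580.04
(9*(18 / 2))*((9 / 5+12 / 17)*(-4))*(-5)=4059.53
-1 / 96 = -0.01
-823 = -823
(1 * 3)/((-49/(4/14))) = -0.02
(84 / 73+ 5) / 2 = 449 / 146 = 3.08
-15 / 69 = -5 / 23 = -0.22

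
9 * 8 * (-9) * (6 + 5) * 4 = -28512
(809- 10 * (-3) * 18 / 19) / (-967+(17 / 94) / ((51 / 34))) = -2243451 / 2590270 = -0.87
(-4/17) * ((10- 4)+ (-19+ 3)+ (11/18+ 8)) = 50/153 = 0.33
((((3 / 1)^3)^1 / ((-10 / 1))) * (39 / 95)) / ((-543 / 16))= 2808 / 85975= 0.03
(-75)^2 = 5625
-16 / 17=-0.94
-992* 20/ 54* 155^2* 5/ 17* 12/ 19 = -4766560000/ 2907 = -1639683.52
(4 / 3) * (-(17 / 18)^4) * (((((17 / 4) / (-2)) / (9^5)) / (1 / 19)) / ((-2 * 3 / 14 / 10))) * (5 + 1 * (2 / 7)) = -4990797355 / 55788550416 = -0.09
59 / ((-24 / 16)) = -118 / 3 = -39.33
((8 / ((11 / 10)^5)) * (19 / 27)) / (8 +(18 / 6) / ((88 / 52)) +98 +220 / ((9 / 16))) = 30400000 / 4338670017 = 0.01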